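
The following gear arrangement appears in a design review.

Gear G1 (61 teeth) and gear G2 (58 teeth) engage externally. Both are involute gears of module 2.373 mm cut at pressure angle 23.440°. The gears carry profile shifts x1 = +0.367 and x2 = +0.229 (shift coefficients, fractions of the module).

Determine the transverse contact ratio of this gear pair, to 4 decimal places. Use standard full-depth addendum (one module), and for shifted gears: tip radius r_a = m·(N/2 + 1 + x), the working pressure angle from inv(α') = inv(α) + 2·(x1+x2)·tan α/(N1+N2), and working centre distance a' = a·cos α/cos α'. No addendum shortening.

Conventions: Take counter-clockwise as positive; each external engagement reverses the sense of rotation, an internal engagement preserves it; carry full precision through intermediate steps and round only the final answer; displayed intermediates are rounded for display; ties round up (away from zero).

recognized (one external pair, fixed centres): single-mesh tooth geometry, m = 2.373, N1 = 61, N2 = 58
base radii: r_b1 = 66.403784, r_b2 = 63.138024
tip radii: r_a1 = 75.620391, r_a2 = 71.733417
inv(α') = inv(23.440°) + 2·(+0.367+0.229)·tan α/(61+58) = 0.02880555  ⇒  α' = 24.68733°
a' = a·cos α / cos α' = 141.1935·cos 23.440°/cos 24.68733° = 142.572896
action lengths: √(r_a1²−r_b1²) = 36.179842, √(r_a2²−r_b2²) = 34.048098
base pitch p_b = π·m·cos α = 6.839792
CR = (36.179842 + 34.048098 − 142.572896·sin 24.68733°)/6.839792 = 1.561459
contact ratio ≈ 1.5615

1.5615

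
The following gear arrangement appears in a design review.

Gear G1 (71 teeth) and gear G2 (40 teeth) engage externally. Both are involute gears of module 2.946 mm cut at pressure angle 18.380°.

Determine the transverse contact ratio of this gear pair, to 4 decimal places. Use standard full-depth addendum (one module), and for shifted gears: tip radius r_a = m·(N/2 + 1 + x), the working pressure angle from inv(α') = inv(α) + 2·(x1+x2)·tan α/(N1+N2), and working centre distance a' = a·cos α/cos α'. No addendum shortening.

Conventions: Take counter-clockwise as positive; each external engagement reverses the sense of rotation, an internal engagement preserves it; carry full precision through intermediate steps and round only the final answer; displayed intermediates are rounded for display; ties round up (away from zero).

topology: single-mesh involute geometry — m = 2.946, 71T/40T pair
base radii: r_b1 = 99.247817, r_b2 = 55.914263
tip radii: r_a1 = 107.529000, r_a2 = 61.866000
no profile shift: α' = α, a' = a
action lengths: √(r_a1²−r_b1²) = 41.380631, √(r_a2²−r_b2²) = 26.476350
base pitch p_b = π·m·cos α = 8.782992
CR = (41.380631 + 26.476350 − 163.503000·sin 18.38000°)/8.782992 = 1.856039
contact ratio ≈ 1.8560

1.8560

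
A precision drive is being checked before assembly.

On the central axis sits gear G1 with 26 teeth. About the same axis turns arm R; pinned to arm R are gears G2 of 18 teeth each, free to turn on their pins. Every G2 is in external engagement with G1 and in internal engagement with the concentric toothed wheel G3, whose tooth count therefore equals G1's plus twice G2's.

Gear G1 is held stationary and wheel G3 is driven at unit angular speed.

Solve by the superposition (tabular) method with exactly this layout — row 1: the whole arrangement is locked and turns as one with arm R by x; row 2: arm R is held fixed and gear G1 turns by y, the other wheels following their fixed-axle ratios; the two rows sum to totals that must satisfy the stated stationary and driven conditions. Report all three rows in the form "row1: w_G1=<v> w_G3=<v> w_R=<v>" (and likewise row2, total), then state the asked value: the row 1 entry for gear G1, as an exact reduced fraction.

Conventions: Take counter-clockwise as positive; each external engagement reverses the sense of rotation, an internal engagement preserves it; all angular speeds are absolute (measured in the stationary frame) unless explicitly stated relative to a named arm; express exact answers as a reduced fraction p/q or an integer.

row1: w_G1=31/44 w_G3=31/44 w_R=31/44
row2: w_G1=-31/44 w_G3=13/44 w_R=0
total: w_G1=0 w_G3=1 w_R=31/44
asked value: 31/44

recognized (axles ride arm R): planetary set, 26/18/62 teeth
row 1 (train locked, turned with arm): all members turn x
row 2 — arm fixed, fixed-axis ratios: sun y, ring −(26/62)·y, arm 0
boundary: total ω_sun = x + y = 0 and total ω_ring = x − (26/62)·y = 1  ⇒  y = -31/44, x = 31/44
row 2 ring = −(26/62)·(-31/44) = 13/44
totals (row 1 + row 2): sun 31/44 + (-31/44) = 0, ring 31/44 + 13/44 = 1, arm 31/44 + 0 = 31/44
asked cell (row1, sun) = 31/44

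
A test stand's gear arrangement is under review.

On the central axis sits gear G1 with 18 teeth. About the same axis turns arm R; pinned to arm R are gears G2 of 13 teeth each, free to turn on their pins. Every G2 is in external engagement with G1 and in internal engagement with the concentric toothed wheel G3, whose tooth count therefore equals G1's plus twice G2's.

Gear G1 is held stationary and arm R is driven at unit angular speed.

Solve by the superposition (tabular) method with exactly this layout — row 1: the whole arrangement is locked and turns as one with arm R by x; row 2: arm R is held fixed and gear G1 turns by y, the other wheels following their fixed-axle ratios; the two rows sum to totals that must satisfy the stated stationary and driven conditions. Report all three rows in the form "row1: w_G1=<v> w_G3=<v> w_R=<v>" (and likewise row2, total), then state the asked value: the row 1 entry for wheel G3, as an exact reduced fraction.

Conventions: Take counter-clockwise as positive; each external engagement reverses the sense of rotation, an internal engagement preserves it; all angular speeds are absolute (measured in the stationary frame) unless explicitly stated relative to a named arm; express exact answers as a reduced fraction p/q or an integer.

class = planetary set [G3 = 18+2·13 = 44; Willis about the carrier]
row 1 — lock + rotate with arm: ω_sun = ω_ring = ω_arm = x
row 2 (arm held, sun turns y): ω_ring = −(18/44)·y, ω_arm = 0
boundary: total ω_sun = x + y = 0 and total ω_arm = x = 1  ⇒  y = -1, x = 1
row 2 ring = −(18/44)·(-1) = 9/22
totals (row 1 + row 2): sun 1 + (-1) = 0, ring 1 + 9/22 = 31/22, arm 1 + 0 = 1
asked cell (row1, ring) = 1

row1: w_G1=1 w_G3=1 w_R=1
row2: w_G1=-1 w_G3=9/22 w_R=0
total: w_G1=0 w_G3=31/22 w_R=1
asked value: 1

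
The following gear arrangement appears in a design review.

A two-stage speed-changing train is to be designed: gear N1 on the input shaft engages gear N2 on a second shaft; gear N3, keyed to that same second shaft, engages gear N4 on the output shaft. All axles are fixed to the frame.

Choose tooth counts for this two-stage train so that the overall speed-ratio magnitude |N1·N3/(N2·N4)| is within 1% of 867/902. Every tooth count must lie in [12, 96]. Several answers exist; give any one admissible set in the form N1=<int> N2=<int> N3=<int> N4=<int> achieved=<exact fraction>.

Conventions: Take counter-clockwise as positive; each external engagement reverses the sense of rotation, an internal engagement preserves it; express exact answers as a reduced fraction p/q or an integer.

N1=17 N2=22 N3=51 N4=41 achieved=867/902

topology: fixed-axis compound train — 2 stages, target 867/902
target = 867/902 in lowest terms: an exact hit needs N1·N3 = k·867 and N2·N4 = k·902 for one integer k, every count in [12, 96]; additionally prefer no 1:1 stage (N1 ≠ N2, N3 ≠ N4)
k = 1: N1·N3 = 867 = 17·51, N2·N4 = 902 = 22·41
achieved = 17·51/(22·41) = 867/902; |achieved − target| = 0 ≤ 867/90200 ✓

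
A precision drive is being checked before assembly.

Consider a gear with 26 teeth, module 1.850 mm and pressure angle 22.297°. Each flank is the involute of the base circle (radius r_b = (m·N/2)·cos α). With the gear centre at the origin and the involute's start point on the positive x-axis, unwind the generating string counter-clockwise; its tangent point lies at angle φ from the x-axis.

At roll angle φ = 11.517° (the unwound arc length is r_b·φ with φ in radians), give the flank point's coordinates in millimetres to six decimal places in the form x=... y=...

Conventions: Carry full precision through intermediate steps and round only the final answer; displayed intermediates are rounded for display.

x=22.696781 y=0.059998

class = single-mesh tooth geometry [base-circle involute, m = 1.850, 26T]
pitch radius r_p = m·N/2 = 1.850·26/2 = 24.050000
base radius r_b = r_p·cos α = 24.050000·cos 22.297° = 22.251772
roll angle φ = 11.517° = 0.20100957 rad
x = r_b·(cos φ + φ·sin φ) = 22.696781
y = r_b·(sin φ − φ·cos φ) = 0.059998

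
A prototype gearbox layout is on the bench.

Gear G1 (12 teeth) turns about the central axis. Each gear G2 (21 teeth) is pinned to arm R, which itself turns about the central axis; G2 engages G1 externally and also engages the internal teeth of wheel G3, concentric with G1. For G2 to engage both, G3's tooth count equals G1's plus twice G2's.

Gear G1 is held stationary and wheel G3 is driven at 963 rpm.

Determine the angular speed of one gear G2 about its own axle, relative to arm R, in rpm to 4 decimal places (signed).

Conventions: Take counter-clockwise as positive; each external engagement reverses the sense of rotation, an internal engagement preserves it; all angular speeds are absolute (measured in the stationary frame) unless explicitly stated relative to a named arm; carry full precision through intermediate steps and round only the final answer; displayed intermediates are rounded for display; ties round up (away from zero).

recognized (axles ride arm R): planetary set, 12/21/54 teeth
normalise by the input: solve with ω_ring = 1, then scale by 963 rpm
ring teeth: 12 + 2·21 = 54
12(ω_sun−ω_arm) = −54(ω_ring−ω_arm),  ω_sun = 0, ω_ring = 1
12(0−ω_arm) = −54(1−ω_arm)  ⇒  66·ω_arm = 54  ⇒  ω_arm = 9/11
sun–planet mesh: 12·(0−9/11) = −21·(ω_p−ω_arm)  ⇒  ω_p−ω_arm = 36/77
scale: ω_p−ω_arm = 36/77 × 963 rpm = +450.2338 rpm

+450.2338 rpm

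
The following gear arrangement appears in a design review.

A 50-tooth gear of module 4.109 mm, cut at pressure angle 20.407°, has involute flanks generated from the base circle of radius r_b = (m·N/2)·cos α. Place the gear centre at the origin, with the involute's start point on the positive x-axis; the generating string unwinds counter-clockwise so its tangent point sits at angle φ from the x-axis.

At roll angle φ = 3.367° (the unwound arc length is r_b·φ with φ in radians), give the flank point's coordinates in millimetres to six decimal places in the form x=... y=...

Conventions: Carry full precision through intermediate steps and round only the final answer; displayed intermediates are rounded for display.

topology: single-mesh involute geometry — m = 4.109, N = 50
pitch radius r_p = m·N/2 = 4.109·50/2 = 102.725000
base radius r_b = r_p·cos α = 102.725000·cos 20.407° = 96.277917
roll angle φ = 3.367° = 0.05876524 rad
x = r_b·(cos φ + φ·sin φ) = 96.444014
y = r_b·(sin φ − φ·cos φ) = 0.006511

x=96.444014 y=0.006511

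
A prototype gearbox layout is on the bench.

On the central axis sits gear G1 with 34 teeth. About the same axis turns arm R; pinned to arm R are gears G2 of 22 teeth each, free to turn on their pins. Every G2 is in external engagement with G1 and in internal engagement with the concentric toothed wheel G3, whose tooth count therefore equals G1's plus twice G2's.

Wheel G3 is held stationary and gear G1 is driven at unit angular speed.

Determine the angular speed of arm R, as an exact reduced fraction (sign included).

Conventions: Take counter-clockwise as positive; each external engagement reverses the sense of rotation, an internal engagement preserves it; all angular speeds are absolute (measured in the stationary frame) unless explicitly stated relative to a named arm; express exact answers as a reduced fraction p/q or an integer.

17/56

planetary set (34T centre, 22T on arm, 78T internal) — Willis relation
ring teeth: 34 + 2·22 = 78
34(ω_sun−ω_arm) = −78(ω_ring−ω_arm),  ω_ring = 0, ω_sun = 1
34(1−ω_arm) = −78(0−ω_arm)  ⇒  112·ω_arm = 34  ⇒  ω_arm = 17/56
exact speed ratio = 17/56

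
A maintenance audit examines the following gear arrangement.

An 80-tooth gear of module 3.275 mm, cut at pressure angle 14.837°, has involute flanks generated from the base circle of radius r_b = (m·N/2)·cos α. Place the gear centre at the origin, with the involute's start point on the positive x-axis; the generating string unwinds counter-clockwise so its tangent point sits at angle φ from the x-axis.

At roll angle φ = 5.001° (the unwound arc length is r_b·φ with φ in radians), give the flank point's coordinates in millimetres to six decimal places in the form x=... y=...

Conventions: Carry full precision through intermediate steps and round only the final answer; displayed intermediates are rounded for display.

x=127.113682 y=0.028048

class = single-mesh tooth geometry [base-circle involute, m = 3.275, 80T]
pitch radius r_p = m·N/2 = 3.275·80/2 = 131.000000
base radius r_b = r_p·cos α = 131.000000·cos 14.837° = 126.632228
roll angle φ = 5.001° = 0.08728392 rad
x = r_b·(cos φ + φ·sin φ) = 127.113682
y = r_b·(sin φ − φ·cos φ) = 0.028048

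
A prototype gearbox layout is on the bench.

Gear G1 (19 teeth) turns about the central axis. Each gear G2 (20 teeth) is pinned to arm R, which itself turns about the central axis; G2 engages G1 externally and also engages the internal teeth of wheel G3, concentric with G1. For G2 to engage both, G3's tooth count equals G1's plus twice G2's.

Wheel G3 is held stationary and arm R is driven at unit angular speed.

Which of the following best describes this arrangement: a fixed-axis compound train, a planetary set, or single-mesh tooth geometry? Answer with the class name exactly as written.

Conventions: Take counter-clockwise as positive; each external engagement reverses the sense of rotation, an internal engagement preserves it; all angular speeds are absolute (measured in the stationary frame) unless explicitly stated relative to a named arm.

planetary set

topology: planetary set — G1 19T / G2 20T / G3 59T, arm = carrier (Willis)
classification: planetary set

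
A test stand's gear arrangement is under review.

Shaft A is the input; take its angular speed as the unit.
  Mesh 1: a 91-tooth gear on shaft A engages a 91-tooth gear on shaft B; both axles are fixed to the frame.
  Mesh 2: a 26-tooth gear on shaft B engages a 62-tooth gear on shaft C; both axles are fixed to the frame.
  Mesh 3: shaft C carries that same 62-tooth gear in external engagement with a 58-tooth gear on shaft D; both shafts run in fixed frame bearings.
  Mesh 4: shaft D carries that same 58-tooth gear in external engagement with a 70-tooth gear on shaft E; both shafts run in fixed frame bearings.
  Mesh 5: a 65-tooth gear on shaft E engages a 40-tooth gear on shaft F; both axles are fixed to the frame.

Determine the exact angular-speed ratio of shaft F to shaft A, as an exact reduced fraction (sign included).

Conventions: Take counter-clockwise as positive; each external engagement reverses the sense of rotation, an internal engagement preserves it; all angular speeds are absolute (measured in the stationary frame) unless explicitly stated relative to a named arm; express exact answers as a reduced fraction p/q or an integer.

class = fixed-axis compound train [5 meshes; 5 ratios multiply, 5 sense flips]
mesh 1 [91T→91T]: running ratio 1, sense −
mesh 2 [26T→62T]: running ratio 13/31, sense +
mesh 3 [62T→58T]: running ratio 13/29, sense −
mesh 4 [58T→70T]: running ratio 13/35, sense +
mesh 5 [65T→40T]: running ratio 169/280, sense −
ω_out/ω_in = -169/280

-169/280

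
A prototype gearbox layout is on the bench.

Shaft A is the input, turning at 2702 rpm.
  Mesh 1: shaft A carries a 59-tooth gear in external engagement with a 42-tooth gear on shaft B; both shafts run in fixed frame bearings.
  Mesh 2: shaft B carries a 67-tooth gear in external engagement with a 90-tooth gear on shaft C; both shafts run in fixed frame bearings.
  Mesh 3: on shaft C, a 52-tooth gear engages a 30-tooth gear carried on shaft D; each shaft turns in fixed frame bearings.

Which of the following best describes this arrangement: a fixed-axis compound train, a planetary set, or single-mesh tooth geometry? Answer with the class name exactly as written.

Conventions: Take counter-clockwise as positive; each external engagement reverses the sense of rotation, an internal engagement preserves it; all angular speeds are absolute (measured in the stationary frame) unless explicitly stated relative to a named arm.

recognized (4 fixed axles, 3 meshes): fixed-axis compound train
classification: fixed-axis compound train

fixed-axis compound train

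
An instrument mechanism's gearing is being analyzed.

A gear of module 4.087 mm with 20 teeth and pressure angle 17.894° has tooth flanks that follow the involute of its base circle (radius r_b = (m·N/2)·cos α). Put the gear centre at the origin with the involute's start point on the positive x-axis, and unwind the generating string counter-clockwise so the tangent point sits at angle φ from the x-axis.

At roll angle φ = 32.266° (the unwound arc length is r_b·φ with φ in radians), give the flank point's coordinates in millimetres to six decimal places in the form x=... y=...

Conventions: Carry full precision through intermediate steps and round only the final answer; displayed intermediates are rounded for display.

class = single-mesh tooth geometry [base-circle involute, m = 4.087, 20T]
pitch radius r_p = m·N/2 = 4.087·20/2 = 40.870000
base radius r_b = r_p·cos α = 40.870000·cos 17.894° = 38.892979
roll angle φ = 32.266° = 0.56314794 rad
x = r_b·(cos φ + φ·sin φ) = 44.579742
y = r_b·(sin φ − φ·cos φ) = 2.242753

x=44.579742 y=2.242753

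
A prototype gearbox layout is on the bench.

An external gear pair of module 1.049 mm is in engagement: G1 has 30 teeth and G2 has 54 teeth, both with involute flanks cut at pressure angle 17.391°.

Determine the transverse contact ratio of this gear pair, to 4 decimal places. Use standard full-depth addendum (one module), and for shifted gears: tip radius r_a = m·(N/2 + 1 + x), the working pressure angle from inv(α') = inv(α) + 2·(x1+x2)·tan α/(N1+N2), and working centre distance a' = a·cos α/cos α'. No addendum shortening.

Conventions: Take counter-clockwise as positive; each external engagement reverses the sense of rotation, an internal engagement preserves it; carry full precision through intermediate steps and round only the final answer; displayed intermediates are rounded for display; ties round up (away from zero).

class = single-mesh tooth geometry [involute pair 30T × 54T, m = 1.049]
base radii: r_b1 = 15.015711, r_b2 = 27.028279
tip radii: r_a1 = 16.784000, r_a2 = 29.372000
no profile shift: α' = α, a' = a
action lengths: √(r_a1²−r_b1²) = 7.498739, √(r_a2²−r_b2²) = 11.497240
base pitch p_b = π·m·cos α = 3.144883
CR = (7.498739 + 11.497240 − 44.058000·sin 17.39100°)/3.144883 = 1.852992
contact ratio ≈ 1.8530

1.8530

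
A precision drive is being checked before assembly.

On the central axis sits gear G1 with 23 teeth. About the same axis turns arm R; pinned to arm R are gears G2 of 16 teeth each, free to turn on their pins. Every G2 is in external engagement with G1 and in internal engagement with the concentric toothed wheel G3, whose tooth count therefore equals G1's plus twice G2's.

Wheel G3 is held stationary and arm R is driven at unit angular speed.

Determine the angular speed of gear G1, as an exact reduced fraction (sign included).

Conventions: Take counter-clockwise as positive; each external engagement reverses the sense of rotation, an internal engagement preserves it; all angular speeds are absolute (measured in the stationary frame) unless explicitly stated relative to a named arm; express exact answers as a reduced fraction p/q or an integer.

78/23

topology: planetary set — G1 23T / G2 16T / G3 55T, arm = carrier (Willis)
ring teeth: 23 + 2·16 = 55
23(ω_sun−ω_arm) = −55(ω_ring−ω_arm),  ω_ring = 0, ω_arm = 1
ω_sun = 1 − (55/23)(0−1) = 78/23
exact speed ratio = 78/23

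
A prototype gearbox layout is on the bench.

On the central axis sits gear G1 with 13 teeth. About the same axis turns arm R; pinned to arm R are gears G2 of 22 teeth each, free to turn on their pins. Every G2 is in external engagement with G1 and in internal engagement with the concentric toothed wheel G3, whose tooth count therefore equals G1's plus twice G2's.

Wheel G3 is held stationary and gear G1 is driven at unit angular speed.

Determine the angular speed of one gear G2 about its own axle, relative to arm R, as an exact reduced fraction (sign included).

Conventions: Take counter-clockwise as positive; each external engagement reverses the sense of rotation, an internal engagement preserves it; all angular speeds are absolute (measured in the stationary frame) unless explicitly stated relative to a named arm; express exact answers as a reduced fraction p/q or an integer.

-741/1540

planetary set (13T centre, 22T on arm, 57T internal) — Willis relation
ring teeth: 13 + 2·22 = 57
13(ω_sun−ω_arm) = −57(ω_ring−ω_arm),  ω_ring = 0, ω_sun = 1
13(1−ω_arm) = −57(0−ω_arm)  ⇒  70·ω_arm = 13  ⇒  ω_arm = 13/70
sun–planet mesh: 13·(1−13/70) = −22·(ω_p−ω_arm)  ⇒  ω_p−ω_arm = -741/1540
exact speed ratio = -741/1540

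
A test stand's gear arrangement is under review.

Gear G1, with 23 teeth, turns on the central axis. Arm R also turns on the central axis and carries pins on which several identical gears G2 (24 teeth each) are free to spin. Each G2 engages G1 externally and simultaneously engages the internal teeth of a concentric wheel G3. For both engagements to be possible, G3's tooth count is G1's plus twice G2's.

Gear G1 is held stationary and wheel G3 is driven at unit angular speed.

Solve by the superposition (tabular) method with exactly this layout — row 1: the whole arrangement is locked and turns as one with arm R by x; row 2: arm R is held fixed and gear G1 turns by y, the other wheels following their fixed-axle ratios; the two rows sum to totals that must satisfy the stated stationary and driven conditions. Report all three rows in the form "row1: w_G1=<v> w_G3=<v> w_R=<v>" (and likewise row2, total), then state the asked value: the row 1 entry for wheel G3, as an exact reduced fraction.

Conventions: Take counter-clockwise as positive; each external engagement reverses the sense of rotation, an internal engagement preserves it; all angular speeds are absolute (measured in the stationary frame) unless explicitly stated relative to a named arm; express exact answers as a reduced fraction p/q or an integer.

class = planetary set [G3 = 23+2·24 = 71; Willis about the carrier]
row 1 (train locked, turned with arm): all members turn x
superposition row 2 [arm held]: sun y, ring −(23/71)·y, arm 0
boundary: total ω_sun = x + y = 0 and total ω_ring = x − (23/71)·y = 1  ⇒  y = -71/94, x = 71/94
row 2 ring = −(23/71)·(-71/94) = 23/94
totals (row 1 + row 2): sun 71/94 + (-71/94) = 0, ring 71/94 + 23/94 = 1, arm 71/94 + 0 = 71/94
asked cell (row1, ring) = 71/94

row1: w_G1=71/94 w_G3=71/94 w_R=71/94
row2: w_G1=-71/94 w_G3=23/94 w_R=0
total: w_G1=0 w_G3=1 w_R=71/94
asked value: 71/94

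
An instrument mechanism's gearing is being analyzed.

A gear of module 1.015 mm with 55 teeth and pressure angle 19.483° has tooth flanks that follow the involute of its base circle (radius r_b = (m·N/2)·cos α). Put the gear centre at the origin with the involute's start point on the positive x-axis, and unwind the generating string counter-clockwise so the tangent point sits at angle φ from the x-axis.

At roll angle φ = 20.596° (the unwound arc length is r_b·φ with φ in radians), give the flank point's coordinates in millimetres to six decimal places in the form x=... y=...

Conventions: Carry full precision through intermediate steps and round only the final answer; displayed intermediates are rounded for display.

class = single-mesh tooth geometry [base-circle involute, m = 1.015, 55T]
pitch radius r_p = m·N/2 = 1.015·55/2 = 27.912500
base radius r_b = r_p·cos α = 27.912500·cos 19.483° = 26.314244
roll angle φ = 20.596° = 0.35946801 rad
x = r_b·(cos φ + φ·sin φ) = 27.959843
y = r_b·(sin φ − φ·cos φ) = 0.402187

x=27.959843 y=0.402187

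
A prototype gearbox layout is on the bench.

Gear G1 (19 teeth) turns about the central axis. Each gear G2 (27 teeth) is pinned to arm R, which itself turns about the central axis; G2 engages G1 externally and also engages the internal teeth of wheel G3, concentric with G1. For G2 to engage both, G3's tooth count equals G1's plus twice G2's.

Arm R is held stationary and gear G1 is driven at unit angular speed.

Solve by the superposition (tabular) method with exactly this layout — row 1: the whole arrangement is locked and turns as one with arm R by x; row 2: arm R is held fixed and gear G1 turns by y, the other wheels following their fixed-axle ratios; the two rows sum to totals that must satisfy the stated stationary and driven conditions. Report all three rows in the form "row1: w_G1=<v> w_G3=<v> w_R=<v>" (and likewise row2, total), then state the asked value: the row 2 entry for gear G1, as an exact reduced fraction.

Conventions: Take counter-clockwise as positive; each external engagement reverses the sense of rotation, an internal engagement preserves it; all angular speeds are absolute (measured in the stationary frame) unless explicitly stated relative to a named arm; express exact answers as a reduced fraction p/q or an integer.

planetary set (19T centre, 27T on arm, 73T internal) — Willis relation
superposition row 1 [locked train]: every member turns x
superposition row 2 [arm held]: sun y, ring −(19/73)·y, arm 0
boundary: total ω_arm = x = 0 and total ω_sun = x + y = 1  ⇒  y = 1, x = 0
row 2 ring = −(19/73)·1 = -19/73
totals (row 1 + row 2): sun 0 + 1 = 1, ring 0 + (-19/73) = -19/73, arm 0 + 0 = 0
asked cell (row2, sun) = 1

row1: w_G1=0 w_G3=0 w_R=0
row2: w_G1=1 w_G3=-19/73 w_R=0
total: w_G1=1 w_G3=-19/73 w_R=0
asked value: 1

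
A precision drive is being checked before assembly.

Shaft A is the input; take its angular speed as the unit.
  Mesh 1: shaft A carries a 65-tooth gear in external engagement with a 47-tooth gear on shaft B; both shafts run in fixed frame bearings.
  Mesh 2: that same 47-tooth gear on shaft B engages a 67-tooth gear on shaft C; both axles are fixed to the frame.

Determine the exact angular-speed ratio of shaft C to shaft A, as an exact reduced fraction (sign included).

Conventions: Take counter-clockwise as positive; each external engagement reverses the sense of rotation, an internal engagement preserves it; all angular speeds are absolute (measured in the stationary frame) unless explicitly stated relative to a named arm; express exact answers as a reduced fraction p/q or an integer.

65/67

class = fixed-axis compound train [2 meshes; 2 ratios multiply, 2 sense flips]
mesh 1 [65T→47T]: running ratio 65/47, sense −
mesh 2 [47T→67T]: running ratio 65/67, sense +
ω_out/ω_in = 65/67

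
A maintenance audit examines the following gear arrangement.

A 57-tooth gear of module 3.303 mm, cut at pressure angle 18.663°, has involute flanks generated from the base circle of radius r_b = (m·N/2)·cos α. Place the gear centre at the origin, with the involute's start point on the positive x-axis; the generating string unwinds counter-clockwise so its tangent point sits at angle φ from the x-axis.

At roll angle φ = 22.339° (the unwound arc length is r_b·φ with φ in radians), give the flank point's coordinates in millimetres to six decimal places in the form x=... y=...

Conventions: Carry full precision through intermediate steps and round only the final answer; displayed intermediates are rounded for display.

topology: single-mesh involute geometry — m = 3.303, N = 57
pitch radius r_p = m·N/2 = 3.303·57/2 = 94.135500
base radius r_b = r_p·cos α = 94.135500·cos 18.663° = 89.185585
roll angle φ = 22.339° = 0.38988910 rad
x = r_b·(cos φ + φ·sin φ) = 95.708845
y = r_b·(sin φ − φ·cos φ) = 1.735323

x=95.708845 y=1.735323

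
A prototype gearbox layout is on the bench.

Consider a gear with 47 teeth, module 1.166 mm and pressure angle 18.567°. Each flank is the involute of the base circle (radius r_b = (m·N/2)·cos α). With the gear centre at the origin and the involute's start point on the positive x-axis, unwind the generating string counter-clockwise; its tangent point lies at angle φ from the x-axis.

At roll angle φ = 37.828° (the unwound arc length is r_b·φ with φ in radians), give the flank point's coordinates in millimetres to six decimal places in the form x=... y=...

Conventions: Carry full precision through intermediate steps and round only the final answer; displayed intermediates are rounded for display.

x=31.033838 y=2.384809

recognized (one wheel, involute flank): single-mesh tooth geometry, m = 1.166, N = 47
pitch radius r_p = m·N/2 = 1.166·47/2 = 27.401000
base radius r_b = r_p·cos α = 27.401000·cos 18.567° = 25.974832
roll angle φ = 37.828° = 0.66022315 rad
x = r_b·(cos φ + φ·sin φ) = 31.033838
y = r_b·(sin φ − φ·cos φ) = 2.384809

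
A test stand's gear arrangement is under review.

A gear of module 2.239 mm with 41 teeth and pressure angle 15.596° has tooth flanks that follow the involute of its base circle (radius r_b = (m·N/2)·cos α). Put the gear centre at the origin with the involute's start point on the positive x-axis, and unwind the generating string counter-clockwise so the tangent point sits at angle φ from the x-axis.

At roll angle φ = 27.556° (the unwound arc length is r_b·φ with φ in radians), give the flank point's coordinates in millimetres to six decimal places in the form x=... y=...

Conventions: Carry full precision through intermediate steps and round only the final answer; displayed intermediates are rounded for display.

class = single-mesh tooth geometry [base-circle involute, m = 2.239, 41T]
pitch radius r_p = m·N/2 = 2.239·41/2 = 45.899500
base radius r_b = r_p·cos α = 45.899500·cos 15.596° = 44.209542
roll angle φ = 27.556° = 0.48094293 rad
x = r_b·(cos φ + φ·sin φ) = 49.030623
y = r_b·(sin φ − φ·cos φ) = 1.601756

x=49.030623 y=1.601756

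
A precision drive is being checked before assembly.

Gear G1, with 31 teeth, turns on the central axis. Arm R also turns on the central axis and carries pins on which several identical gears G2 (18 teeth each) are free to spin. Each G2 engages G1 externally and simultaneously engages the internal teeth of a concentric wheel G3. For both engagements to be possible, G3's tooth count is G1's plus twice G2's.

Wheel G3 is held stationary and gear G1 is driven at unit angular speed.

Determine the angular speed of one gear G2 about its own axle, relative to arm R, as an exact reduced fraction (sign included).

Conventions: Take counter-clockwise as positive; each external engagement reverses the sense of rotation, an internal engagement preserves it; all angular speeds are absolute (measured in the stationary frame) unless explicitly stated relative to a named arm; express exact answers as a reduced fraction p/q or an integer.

recognized (axles ride arm R): planetary set, 31/18/67 teeth
ring teeth: 31 + 2·18 = 67
31(ω_sun−ω_arm) = −67(ω_ring−ω_arm),  ω_ring = 0, ω_sun = 1
31(1−ω_arm) = −67(0−ω_arm)  ⇒  98·ω_arm = 31  ⇒  ω_arm = 31/98
sun–planet mesh: 31·(1−31/98) = −18·(ω_p−ω_arm)  ⇒  ω_p−ω_arm = -2077/1764
exact speed ratio = -2077/1764

-2077/1764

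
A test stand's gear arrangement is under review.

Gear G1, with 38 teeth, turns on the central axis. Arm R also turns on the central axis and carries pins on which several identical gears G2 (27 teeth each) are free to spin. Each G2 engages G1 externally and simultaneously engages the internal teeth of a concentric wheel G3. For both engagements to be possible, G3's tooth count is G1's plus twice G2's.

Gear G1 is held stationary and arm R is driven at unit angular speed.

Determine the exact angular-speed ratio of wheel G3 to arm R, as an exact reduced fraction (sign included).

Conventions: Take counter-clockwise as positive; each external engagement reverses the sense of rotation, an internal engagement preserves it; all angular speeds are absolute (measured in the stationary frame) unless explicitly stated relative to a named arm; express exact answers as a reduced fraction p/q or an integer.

65/46

topology: planetary set — G1 38T / G2 27T / G3 92T, arm = carrier (Willis)
ring teeth: 38 + 2·27 = 92
38(ω_sun−ω_arm) = −92(ω_ring−ω_arm),  ω_sun = 0, ω_arm = 1
ω_ring = 1 − (38/92)(0−1) = 65/46
ω_out/ω_in = 65/46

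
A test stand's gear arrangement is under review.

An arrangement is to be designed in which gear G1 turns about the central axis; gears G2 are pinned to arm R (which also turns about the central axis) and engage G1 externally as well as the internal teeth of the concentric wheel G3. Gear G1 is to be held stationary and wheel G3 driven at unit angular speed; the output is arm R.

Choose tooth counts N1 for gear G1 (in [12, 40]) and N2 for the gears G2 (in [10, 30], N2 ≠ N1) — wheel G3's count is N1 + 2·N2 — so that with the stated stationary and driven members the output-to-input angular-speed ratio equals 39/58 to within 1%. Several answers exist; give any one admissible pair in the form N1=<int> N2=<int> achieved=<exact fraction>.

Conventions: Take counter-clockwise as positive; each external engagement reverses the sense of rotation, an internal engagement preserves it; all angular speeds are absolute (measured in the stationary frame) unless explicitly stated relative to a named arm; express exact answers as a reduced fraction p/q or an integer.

topology: planetary set — design target 39/58, arm = carrier (Willis)
Willis with ω_sun = 0: ω_arm/ω_ring = N3/(N1+N3); set equal to 39/58  ⇒  N3/N1 = (39/58)/(1 − 39/58) = 39/19
N3 = N1 + 2·N2  ⇒  N2/N1 = (N3/N1 − 1)/2 = (39/19 − 1)/2 = 10/19
smallest multiple with N1 ≥ 12 and N2 ≥ 10: k = 1  ⇒  N1 = 1·19 = 19, N2 = 1·10 = 10 (N1 ≤ 40, N2 ≤ 30, N2 ≠ N1 ✓), N3 = 19 + 2·10 = 39
check: N3/(N1+N3) with N1 = 19, N3 = 39 gives 39/58; |achieved − target| = 0 ≤ 39/5800 ✓

N1=19 N2=10 achieved=39/58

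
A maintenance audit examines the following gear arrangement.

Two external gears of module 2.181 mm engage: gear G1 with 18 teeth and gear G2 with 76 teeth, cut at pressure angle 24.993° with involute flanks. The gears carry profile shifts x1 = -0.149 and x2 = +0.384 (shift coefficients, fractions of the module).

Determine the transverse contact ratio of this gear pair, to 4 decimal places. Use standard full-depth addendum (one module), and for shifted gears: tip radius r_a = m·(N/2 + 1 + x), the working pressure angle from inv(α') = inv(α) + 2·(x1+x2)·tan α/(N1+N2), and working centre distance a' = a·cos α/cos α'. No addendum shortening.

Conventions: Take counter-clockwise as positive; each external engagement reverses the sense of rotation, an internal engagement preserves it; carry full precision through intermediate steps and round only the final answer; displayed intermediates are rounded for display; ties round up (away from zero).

topology: single-mesh involute geometry — m = 2.181, 18T/76T pair
base radii: r_b1 = 17.790929, r_b2 = 75.117255
tip radii: r_a1 = 21.485031, r_a2 = 85.896504
inv(α') = inv(24.993°) + 2·(-0.149+0.384)·tan α/(18+76) = 0.03227958  ⇒  α' = 25.59105°
a' = a·cos α / cos α' = 102.5070·cos 24.993°/cos 25.59105° = 103.013840
action lengths: √(r_a1²−r_b1²) = 12.045306, √(r_a2²−r_b2²) = 41.660621
base pitch p_b = π·m·cos α = 6.210206
CR = (12.045306 + 41.660621 − 103.013840·sin 25.59105°)/6.210206 = 1.482983
contact ratio ≈ 1.4830

1.4830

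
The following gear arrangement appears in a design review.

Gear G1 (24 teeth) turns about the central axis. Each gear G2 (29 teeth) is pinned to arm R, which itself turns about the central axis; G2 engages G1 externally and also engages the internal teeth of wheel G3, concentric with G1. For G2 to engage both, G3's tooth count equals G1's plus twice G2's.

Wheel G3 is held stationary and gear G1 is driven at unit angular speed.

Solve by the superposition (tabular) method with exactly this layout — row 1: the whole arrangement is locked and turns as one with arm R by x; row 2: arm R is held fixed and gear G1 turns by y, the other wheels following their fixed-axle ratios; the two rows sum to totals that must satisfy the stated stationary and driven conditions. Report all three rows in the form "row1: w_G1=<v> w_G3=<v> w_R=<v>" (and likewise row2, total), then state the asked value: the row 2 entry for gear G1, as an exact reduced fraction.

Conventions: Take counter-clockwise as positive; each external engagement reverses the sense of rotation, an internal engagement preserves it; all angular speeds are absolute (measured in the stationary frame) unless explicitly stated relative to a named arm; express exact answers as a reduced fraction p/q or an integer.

row1: w_G1=12/53 w_G3=12/53 w_R=12/53
row2: w_G1=41/53 w_G3=-12/53 w_R=0
total: w_G1=1 w_G3=0 w_R=12/53
asked value: 41/53

topology: planetary set — G1 24T / G2 29T / G3 82T, arm = carrier (Willis)
row 1 (train locked, turned with arm): all members turn x
row 2 — arm fixed, fixed-axis ratios: sun y, ring −(24/82)·y, arm 0
boundary: total ω_ring = x − (24/82)·y = 0 and total ω_sun = x + y = 1  ⇒  y = 41/53, x = 12/53
row 2 ring = −(24/82)·41/53 = -12/53
totals (row 1 + row 2): sun 12/53 + 41/53 = 1, ring 12/53 + (-12/53) = 0, arm 12/53 + 0 = 12/53
asked cell (row2, sun) = 41/53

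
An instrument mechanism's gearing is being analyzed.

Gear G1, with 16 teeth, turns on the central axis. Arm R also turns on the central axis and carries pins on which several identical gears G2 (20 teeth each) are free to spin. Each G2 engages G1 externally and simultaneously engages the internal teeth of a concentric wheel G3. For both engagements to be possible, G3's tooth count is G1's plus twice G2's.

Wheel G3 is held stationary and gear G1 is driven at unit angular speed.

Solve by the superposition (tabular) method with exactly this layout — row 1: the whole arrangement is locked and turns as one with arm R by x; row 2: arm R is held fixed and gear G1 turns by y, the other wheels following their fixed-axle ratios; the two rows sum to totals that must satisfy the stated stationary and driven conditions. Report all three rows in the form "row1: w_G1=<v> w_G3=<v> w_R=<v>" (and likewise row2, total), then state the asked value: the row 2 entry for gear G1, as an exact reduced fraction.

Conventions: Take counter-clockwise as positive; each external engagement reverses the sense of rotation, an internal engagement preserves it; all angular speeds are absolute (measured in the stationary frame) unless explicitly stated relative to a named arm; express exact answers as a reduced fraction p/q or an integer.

row1: w_G1=2/9 w_G3=2/9 w_R=2/9
row2: w_G1=7/9 w_G3=-2/9 w_R=0
total: w_G1=1 w_G3=0 w_R=2/9
asked value: 7/9

planetary set (16T centre, 20T on arm, 56T internal) — Willis relation
row 1 — lock + rotate with arm: ω_sun = ω_ring = ω_arm = x
row 2 (arm held, sun turns y): ω_ring = −(16/56)·y, ω_arm = 0
boundary: total ω_ring = x − (16/56)·y = 0 and total ω_sun = x + y = 1  ⇒  y = 7/9, x = 2/9
row 2 ring = −(16/56)·7/9 = -2/9
totals (row 1 + row 2): sun 2/9 + 7/9 = 1, ring 2/9 + (-2/9) = 0, arm 2/9 + 0 = 2/9
asked cell (row2, sun) = 7/9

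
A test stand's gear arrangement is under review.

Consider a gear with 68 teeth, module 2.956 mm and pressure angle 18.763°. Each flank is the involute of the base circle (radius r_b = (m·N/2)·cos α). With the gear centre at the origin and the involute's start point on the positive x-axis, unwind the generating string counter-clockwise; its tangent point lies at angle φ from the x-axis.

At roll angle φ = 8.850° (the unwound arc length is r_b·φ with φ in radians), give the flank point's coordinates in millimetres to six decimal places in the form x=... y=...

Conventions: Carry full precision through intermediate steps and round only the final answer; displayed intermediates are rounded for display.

single-mesh involute tooth geometry (68T wheel at module 2.956)
pitch radius r_p = m·N/2 = 2.956·68/2 = 100.504000
base radius r_b = r_p·cos α = 100.504000·cos 18.763° = 95.162933
roll angle φ = 8.850° = 0.15446164 rad
x = r_b·(cos φ + φ·sin φ) = 96.291389
y = r_b·(sin φ − φ·cos φ) = 0.116620

x=96.291389 y=0.116620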